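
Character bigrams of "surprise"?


Word: "surprise" (length 8)
Number of bigrams = 8 - 2 + 1 = 7
  Position 0: "su"
  Position 1: "ur"
  Position 2: "rp"
  Position 3: "pr"
  Position 4: "ri"
  Position 5: "is"
  Position 6: "se"
Bigrams = "su", "ur", "rp", "pr", "ri", "is", "se"


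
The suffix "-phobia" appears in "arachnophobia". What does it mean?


Suffix: -phobia
As in: arachnophobia -> arachno- + -phobia
Meaning = fear of


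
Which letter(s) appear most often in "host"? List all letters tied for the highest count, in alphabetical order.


Word: "host"
Letter counts:
  'h': 1
  'o': 1
  's': 1
  't': 1
Maximum count = 1
Most frequent = 'h', 'o', 's', 't' (1 time each)


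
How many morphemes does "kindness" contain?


Word: "kindness"
Morphemes: kind + -ness
Each morpheme carries meaning
= 2 morphemes


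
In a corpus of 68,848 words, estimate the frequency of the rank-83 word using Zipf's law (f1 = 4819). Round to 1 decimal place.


Zipf's law: f(r) = f(1) / r
f(1) = 4819
f(83) = 4819 / 83
= 58.1 occurrences


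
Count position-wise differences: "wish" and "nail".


Comparing character by character (same length = 4):
  Pos 0: 'w' vs 'n' !=
  Pos 1: 'i' vs 'a' !=
  Pos 2: 's' vs 'i' !=
  Pos 3: 'h' vs 'l' !=
Hamming distance = 4


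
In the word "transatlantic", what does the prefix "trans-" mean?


Prefix: trans-
Example: transatlantic (trans- + atlantic)
Meaning = across


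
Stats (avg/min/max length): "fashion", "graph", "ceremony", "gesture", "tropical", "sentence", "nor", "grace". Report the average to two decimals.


Lengths: "fashion"=7, "graph"=5, "ceremony"=8, "gesture"=7, "tropical"=8, "sentence"=8, "nor"=3, "grace"=5
Sum = 51, Count = 8
Average = 51/8 = 6.38
= avg=6.38, min=3, max=8


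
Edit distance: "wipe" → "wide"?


Word 1: "wipe" (length 4)
Word 2: "wide" (length 4)
One optimal edit sequence (insert/delete/substitute each cost 1):
  1. keep 'w'
  2. keep 'i'
  3. substitute 'p' -> 'd'  (+1)
  4. keep 'e'
Total edit operations: 1
Edit distance = 1


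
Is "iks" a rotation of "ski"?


Word: "ski", Candidate: "iks"
Method: check if candidate is substring of word+word
"skiski" contains "iks"? No
Is rotation = No


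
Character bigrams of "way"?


Word: "way" (length 3)
Number of bigrams = 3 - 2 + 1 = 2
  Position 0: "wa"
  Position 1: "ay"
Bigrams = "wa", "ay"


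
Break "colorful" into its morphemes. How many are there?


Word: "colorful"
Morphemes: color / -ful
Each morpheme carries meaning
= 2 morphemes


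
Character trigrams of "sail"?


Word: "sail" (length 4)
Number of trigrams = 4 - 3 + 1 = 2
  Position 0: "sai"
  Position 1: "ail"
Trigrams = "sai", "ail"


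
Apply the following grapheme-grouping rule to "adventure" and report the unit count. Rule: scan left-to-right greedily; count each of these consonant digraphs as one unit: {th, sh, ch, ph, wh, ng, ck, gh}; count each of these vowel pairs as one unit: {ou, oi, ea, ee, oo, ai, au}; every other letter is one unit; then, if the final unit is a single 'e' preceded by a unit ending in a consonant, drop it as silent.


Word: "adventure" (9 letters)
Left-to-right scan:
  1. 'a' (letter)
  2. 'd' (letter)
  3. 'v' (letter)
  4. 'e' (letter)
  5. 'n' (letter)
  6. 't' (letter)
  7. 'u' (letter)
  8. 'r' (letter)
  9. 'e' (letter)
Units from scan: 9
Final unit is 'e' after a consonant -> drop as silent (-1)
Sound units = 8 units


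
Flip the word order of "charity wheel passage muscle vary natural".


Original: "charity wheel passage muscle vary natural"
Words (1..n): charity | wheel | passage | muscle | vary | natural
Reversed (n..1): natural | vary | muscle | passage | wheel | charity
Result = "natural vary muscle passage wheel charity"


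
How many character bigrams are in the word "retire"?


Word: "retire" (length 6)
Number of 2-grams = length - 2 + 1 = 6 - 2 + 1
= 5


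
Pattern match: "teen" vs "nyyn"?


Pattern of "teen": [0, 1, 1, 2]
Pattern of "nyyn": [0, 1, 1, 0]
Patterns do not match
Same pattern = No


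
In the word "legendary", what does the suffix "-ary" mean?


Suffix: -ary
As in: legendary -> legend + -ary
Meaning = relating to


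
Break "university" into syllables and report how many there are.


Word: "university"
Syllable breakdown: u / ni / ver / si / ty
Counting: 5 parts
= 5 syllables


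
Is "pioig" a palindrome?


Word: "pioig"
Reversed: "gioip"
Forward == Backward? pioig != gioip
Palindrome = No


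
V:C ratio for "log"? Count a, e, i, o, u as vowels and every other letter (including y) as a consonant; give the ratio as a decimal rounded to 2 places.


Word: "log"
Vowels (a,e,i,o,u): 1
Consonants: 2
Ratio = 1/2
= 0.50


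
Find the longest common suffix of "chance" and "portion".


Word 1: "chance"
Word 2: "portion"
Comparing from end:
  Pos -1: 'e' != 'n' (stop)
LCS = "" (length 0)


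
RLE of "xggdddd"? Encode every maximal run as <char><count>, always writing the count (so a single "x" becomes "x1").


String: "xggdddd"
Scanning for consecutive runs:
  'x' x 1
  'g' x 2
  'd' x 4
RLE = "x1g2d4"


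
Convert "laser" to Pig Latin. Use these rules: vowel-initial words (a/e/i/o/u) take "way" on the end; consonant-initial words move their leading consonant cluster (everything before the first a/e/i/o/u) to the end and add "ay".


Word: "laser"
Starts with consonant(s) → move to end, add 'ay'
Consonant cluster: "l"
Pig Latin = "aserlay"


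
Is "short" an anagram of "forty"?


Word 1: "forty" → sorted: forty
Word 2: "short" → sorted: horst
Same letters? forty != horst
Anagram = No


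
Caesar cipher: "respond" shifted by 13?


Word: "respond"
Shift: 13
Each letter → (letter + shift) mod 26:
  'r' (17) + 13 = 4 → 'e'
  'e' (4) + 13 = 17 → 'r'
  's' (18) + 13 = 5 → 'f'
  'p' (15) + 13 = 2 → 'c'
  'o' (14) + 13 = 1 → 'b'
  'n' (13) + 13 = 0 → 'a'
  'd' (3) + 13 = 16 → 'q'
Result = "erfcbaq"


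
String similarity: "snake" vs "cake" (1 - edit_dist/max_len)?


Word 1: "snake" (length 5)
Word 2: "cake" (length 4)
One optimal edit sequence:
  1. delete 's'  (+1)
  2. substitute 'n' -> 'c'  (+1)
  3. keep 'a'
  4. keep 'k'
  5. keep 'e'
Edit distance = 2
Max length = max(5, 4) = 5
Similarity = 1 - 2/5
= 0.6000


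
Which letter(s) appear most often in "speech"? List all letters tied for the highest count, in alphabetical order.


Word: "speech"
Letter counts:
  'c': 1
  'e': 2
  'h': 1
  'p': 1
  's': 1
Maximum count = 2
Most frequent = 'e' (2 times each)


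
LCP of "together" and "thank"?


Word 1: "together"
Word 2: "thank"
Comparing from start:
  Pos 0: 't' == 't'
  Pos 1: 'o' != 'h' (stop)
LCP = "t" (length 1)


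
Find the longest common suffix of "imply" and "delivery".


Word 1: "imply"
Word 2: "delivery"
Comparing from end:
  Pos -1: 'y' == 'y'
  Pos -2: 'l' != 'r' (stop)
LCS = "y" (length 1)


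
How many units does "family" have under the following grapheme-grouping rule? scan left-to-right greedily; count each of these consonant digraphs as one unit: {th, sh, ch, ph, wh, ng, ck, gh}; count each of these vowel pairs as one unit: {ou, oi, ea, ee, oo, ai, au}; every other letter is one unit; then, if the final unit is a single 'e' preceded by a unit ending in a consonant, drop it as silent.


Word: "family" (6 letters)
Left-to-right scan:
  1. 'f' (letter)
  2. 'a' (letter)
  3. 'm' (letter)
  4. 'i' (letter)
  5. 'l' (letter)
  6. 'y' (letter)
Units from scan: 6
Sound units = 6 units


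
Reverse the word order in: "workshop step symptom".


Original: "workshop step symptom"
Words (1..n): workshop | step | symptom
Reversed (n..1): symptom | step | workshop
Result = "symptom step workshop"


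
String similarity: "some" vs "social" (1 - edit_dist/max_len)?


Word 1: "some" (length 4)
Word 2: "social" (length 6)
One optimal edit sequence:
  1. keep 's'
  2. keep 'o'
  3. insert 'c'  (+1)
  4. insert 'i'  (+1)
  5. substitute 'm' -> 'a'  (+1)
  6. substitute 'e' -> 'l'  (+1)
Edit distance = 4
Max length = max(4, 6) = 6
Similarity = 1 - 4/6
= 0.3333


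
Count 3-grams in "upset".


Word: "upset" (length 5)
Number of 3-grams = length - 3 + 1 = 5 - 3 + 1
= 3


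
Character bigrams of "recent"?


Word: "recent" (length 6)
Number of bigrams = 6 - 2 + 1 = 5
  Position 0: "re"
  Position 1: "ec"
  Position 2: "ce"
  Position 3: "en"
  Position 4: "nt"
Bigrams = "re", "ec", "ce", "en", "nt"


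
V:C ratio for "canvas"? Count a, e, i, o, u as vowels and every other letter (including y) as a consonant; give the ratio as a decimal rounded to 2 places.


Word: "canvas"
Vowels (a,e,i,o,u): 2
Consonants: 4
Ratio = 2/4
= 0.50


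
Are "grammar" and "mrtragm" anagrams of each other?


Word 1: "grammar" → sorted: aagmmrr
Word 2: "mrtragm" → sorted: agmmrrt
Same letters? aagmmrr != agmmrrt
Anagram = No


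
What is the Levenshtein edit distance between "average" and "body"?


Word 1: "average" (length 7)
Word 2: "body" (length 4)
One optimal edit sequence (insert/delete/substitute each cost 1):
  1. delete 'a'  (+1)
  2. delete 'v'  (+1)
  3. delete 'e'  (+1)
  4. substitute 'r' -> 'b'  (+1)
  5. substitute 'a' -> 'o'  (+1)
  6. substitute 'g' -> 'd'  (+1)
  7. substitute 'e' -> 'y'  (+1)
Total edit operations: 7
Edit distance = 7


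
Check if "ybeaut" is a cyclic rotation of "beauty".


Word: "beauty", Candidate: "ybeaut"
Method: check if candidate is substring of word+word
"beautybeauty" contains "ybeaut"? Yes
Is rotation = Yes


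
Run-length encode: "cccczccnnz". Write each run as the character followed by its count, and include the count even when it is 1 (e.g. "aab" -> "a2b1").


String: "cccczccnnz"
Scanning for consecutive runs:
  'c' x 4
  'z' x 1
  'c' x 2
  'n' x 2
  'z' x 1
RLE = "c4z1c2n2z1"


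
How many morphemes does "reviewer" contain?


Word: "reviewer"
Morphemes: re- | view | -er
Each morpheme carries meaning
= 3 morphemes


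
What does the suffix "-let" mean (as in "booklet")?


Suffix: -let
As in: booklet -> book + -let
Meaning = small


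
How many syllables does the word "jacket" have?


Word: "jacket"
Syllable breakdown: jack-et
Counting: 2 parts
= 2 syllables


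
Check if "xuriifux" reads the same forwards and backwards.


Word: "xuriifux"
Reversed: "xufiirux"
Forward == Backward? xuriifux != xufiirux
Palindrome = No


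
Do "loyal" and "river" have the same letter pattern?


Pattern of "loyal": [0, 1, 2, 3, 0]
Pattern of "river": [0, 1, 2, 3, 0]
Patterns match
Same pattern = Yes


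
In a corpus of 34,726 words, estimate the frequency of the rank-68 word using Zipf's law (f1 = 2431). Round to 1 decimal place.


Zipf's law: f(r) = f(1) / r
f(1) = 2431
f(68) = 2431 / 68
= 35.8 occurrences


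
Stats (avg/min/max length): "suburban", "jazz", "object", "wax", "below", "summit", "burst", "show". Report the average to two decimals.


Lengths: "suburban"=8, "jazz"=4, "object"=6, "wax"=3, "below"=5, "summit"=6, "burst"=5, "show"=4
Sum = 41, Count = 8
Average = 41/8 = 5.13
= avg=5.13, min=3, max=8


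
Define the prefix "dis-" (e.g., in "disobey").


Prefix: dis-
Example: disobey = dis- + obey
Meaning = not / opposite


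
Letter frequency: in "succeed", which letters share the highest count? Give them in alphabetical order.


Word: "succeed"
Letter counts:
  'c': 2
  'd': 1
  'e': 2
  's': 1
  'u': 1
Maximum count = 2
Most frequent = 'c', 'e' (2 times each)


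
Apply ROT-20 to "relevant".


Word: "relevant"
Shift: 20
Each letter → (letter + shift) mod 26:
  'r' (17) + 20 = 11 → 'l'
  'e' (4) + 20 = 24 → 'y'
  'l' (11) + 20 = 5 → 'f'
  'e' (4) + 20 = 24 → 'y'
  'v' (21) + 20 = 15 → 'p'
  'a' (0) + 20 = 20 → 'u'
  'n' (13) + 20 = 7 → 'h'
  't' (19) + 20 = 13 → 'n'
Result = "lyfypuhn"


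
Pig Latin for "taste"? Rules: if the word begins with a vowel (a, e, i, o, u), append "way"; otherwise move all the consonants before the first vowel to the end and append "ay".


Word: "taste"
Starts with consonant(s) → move to end, add 'ay'
Consonant cluster: "t"
Pig Latin = "astetay"


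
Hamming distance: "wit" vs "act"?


Comparing character by character (same length = 3):
  Pos 0: 'w' vs 'a' !=
  Pos 1: 'i' vs 'c' !=
  Pos 2: 't' vs 't' =
Hamming distance = 2


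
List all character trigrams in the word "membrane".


Word: "membrane" (length 8)
Number of trigrams = 8 - 3 + 1 = 6
  Position 0: "mem"
  Position 1: "emb"
  Position 2: "mbr"
  Position 3: "bra"
  Position 4: "ran"
  Position 5: "ane"
Trigrams = "mem", "emb", "mbr", "bra", "ran", "ane"


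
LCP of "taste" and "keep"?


Word 1: "taste"
Word 2: "keep"
Comparing from start:
  Pos 0: 't' != 'k' (stop)
LCP = "" (length 0)


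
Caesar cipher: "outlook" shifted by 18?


Word: "outlook"
Shift: 18
Each letter → (letter + shift) mod 26:
  'o' (14) + 18 = 6 → 'g'
  'u' (20) + 18 = 12 → 'm'
  't' (19) + 18 = 11 → 'l'
  'l' (11) + 18 = 3 → 'd'
  'o' (14) + 18 = 6 → 'g'
  'o' (14) + 18 = 6 → 'g'
  'k' (10) + 18 = 2 → 'c'
Result = "gmldggc"


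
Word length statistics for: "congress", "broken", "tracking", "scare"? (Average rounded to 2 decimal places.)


Lengths: "congress"=8, "broken"=6, "tracking"=8, "scare"=5
Sum = 27, Count = 4
Average = 27/4 = 6.75
= avg=6.75, min=5, max=8


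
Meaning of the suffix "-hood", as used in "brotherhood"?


Suffix: -hood
Example: brotherhood (brother + -hood)
Meaning = state / condition


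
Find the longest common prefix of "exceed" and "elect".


Word 1: "exceed"
Word 2: "elect"
Comparing from start:
  Pos 0: 'e' == 'e'
  Pos 1: 'x' != 'l' (stop)
LCP = "e" (length 1)


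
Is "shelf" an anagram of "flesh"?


Word 1: "flesh" → sorted: efhls
Word 2: "shelf" → sorted: efhls
Same letters? efhls == efhls
Anagram = Yes


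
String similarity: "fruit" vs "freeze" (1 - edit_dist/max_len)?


Word 1: "fruit" (length 5)
Word 2: "freeze" (length 6)
One optimal edit sequence:
  1. keep 'f'
  2. keep 'r'
  3. insert 'e'  (+1)
  4. substitute 'u' -> 'e'  (+1)
  5. substitute 'i' -> 'z'  (+1)
  6. substitute 't' -> 'e'  (+1)
Edit distance = 4
Max length = max(5, 6) = 6
Similarity = 1 - 4/6
= 0.3333


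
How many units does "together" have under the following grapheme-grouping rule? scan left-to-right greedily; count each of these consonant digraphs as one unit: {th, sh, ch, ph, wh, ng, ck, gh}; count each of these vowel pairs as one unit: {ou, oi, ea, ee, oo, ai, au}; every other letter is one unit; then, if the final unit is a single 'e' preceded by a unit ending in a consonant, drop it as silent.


Word: "together" (8 letters)
Left-to-right scan:
  [1] 't' (letter)
  [2] 'o' (letter)
  [3] 'g' (letter)
  [4] 'e' (letter)
  [5] 'th' (digraph)
  [6] 'e' (letter)
  [7] 'r' (letter)
Units from scan: 7
Sound units = 7 units


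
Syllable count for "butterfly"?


Word: "butterfly"
Syllable breakdown: but-ter-fly
Counting: 3 parts
= 3 syllables


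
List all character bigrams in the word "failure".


Word: "failure" (length 7)
Number of bigrams = 7 - 2 + 1 = 6
  Position 0: "fa"
  Position 1: "ai"
  Position 2: "il"
  Position 3: "lu"
  Position 4: "ur"
  Position 5: "re"
Bigrams = "fa", "ai", "il", "lu", "ur", "re"


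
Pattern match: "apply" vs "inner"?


Pattern of "apply": [0, 1, 1, 2, 3]
Pattern of "inner": [0, 1, 1, 2, 3]
Patterns match
Same pattern = Yes


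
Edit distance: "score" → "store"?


Word 1: "score" (length 5)
Word 2: "store" (length 5)
One optimal edit sequence (insert/delete/substitute each cost 1):
  1. keep 's'
  2. substitute 'c' -> 't'  (+1)
  3. keep 'o'
  4. keep 'r'
  5. keep 'e'
Total edit operations: 1
Edit distance = 1


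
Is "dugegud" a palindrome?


Word: "dugegud"
Reversed: "dugegud"
Forward == Backward? dugegud == dugegud
Palindrome = Yes


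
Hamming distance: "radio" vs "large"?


Comparing character by character (same length = 5):
  Pos 0: 'r' vs 'l' !=
  Pos 1: 'a' vs 'a' =
  Pos 2: 'd' vs 'r' !=
  Pos 3: 'i' vs 'g' !=
  Pos 4: 'o' vs 'e' !=
Hamming distance = 4


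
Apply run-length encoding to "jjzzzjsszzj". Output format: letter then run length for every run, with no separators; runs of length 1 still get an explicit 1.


String: "jjzzzjsszzj"
Scanning for consecutive runs:
  'j' x 2
  'z' x 3
  'j' x 1
  's' x 2
  'z' x 2
  'j' x 1
RLE = "j2z3j1s2z2j1"


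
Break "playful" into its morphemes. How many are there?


Word: "playful"
Morphemes: play + -ful
Each morpheme carries meaning
= 2 morphemes


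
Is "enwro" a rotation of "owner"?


Word: "owner", Candidate: "enwro"
Method: check if candidate is substring of word+word
"ownerowner" contains "enwro"? No
Is rotation = No


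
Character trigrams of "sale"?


Word: "sale" (length 4)
Number of trigrams = 4 - 3 + 1 = 2
  Position 0: "sal"
  Position 1: "ale"
Trigrams = "sal", "ale"


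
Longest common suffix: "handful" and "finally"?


Word 1: "handful"
Word 2: "finally"
Comparing from end:
  Pos -1: 'l' != 'y' (stop)
LCS = "" (length 0)


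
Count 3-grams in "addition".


Word: "addition" (length 8)
Number of 3-grams = length - 3 + 1 = 8 - 3 + 1
= 6


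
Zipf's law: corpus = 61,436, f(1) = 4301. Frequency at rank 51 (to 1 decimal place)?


Zipf's law: f(r) = f(1) / r
f(1) = 4301
f(51) = 4301 / 51
= 84.3 occurrences


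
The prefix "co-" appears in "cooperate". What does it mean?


Prefix: co-
As in: cooperate -> co- + operate
Meaning = together


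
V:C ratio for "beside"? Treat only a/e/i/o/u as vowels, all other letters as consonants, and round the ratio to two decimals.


Word: "beside"
Vowels (a,e,i,o,u): 3
Consonants: 3
Ratio = 3/3
= 1.00


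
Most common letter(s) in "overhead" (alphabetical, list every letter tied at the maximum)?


Word: "overhead"
Letter counts:
  'a': 1
  'd': 1
  'e': 2
  'h': 1
  'o': 1
  'r': 1
  'v': 1
Maximum count = 2
Most frequent = 'e' (2 times each)


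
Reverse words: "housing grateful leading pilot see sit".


Original: "housing grateful leading pilot see sit"
Words (1..n): housing | grateful | leading | pilot | see | sit
Reversed (n..1): sit | see | pilot | leading | grateful | housing
Result = "sit see pilot leading grateful housing"


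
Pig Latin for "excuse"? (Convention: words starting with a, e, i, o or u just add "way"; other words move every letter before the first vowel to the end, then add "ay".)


Word: "excuse"
Starts with vowel → add 'way'
Pig Latin = "excuseway"


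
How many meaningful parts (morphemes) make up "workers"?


Word: "workers"
Morphemes: work / -er / -s
Each morpheme carries meaning
= 3 morphemes


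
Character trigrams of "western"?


Word: "western" (length 7)
Number of trigrams = 7 - 3 + 1 = 5
  Position 0: "wes"
  Position 1: "est"
  Position 2: "ste"
  Position 3: "ter"
  Position 4: "ern"
Trigrams = "wes", "est", "ste", "ter", "ern"


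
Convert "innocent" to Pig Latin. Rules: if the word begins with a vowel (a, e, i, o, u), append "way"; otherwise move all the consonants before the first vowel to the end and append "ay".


Word: "innocent"
Starts with vowel → add 'way'
Pig Latin = "innocentway"


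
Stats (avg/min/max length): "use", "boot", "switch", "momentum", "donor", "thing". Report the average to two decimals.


Lengths: "use"=3, "boot"=4, "switch"=6, "momentum"=8, "donor"=5, "thing"=5
Sum = 31, Count = 6
Average = 31/6 = 5.17
= avg=5.17, min=3, max=8


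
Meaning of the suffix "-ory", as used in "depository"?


Suffix: -ory
Example: depository (deposit + -ory)
Meaning = relating to / place for


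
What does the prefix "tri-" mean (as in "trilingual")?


Prefix: tri-
Example: trilingual (tri- + lingual)
Meaning = three


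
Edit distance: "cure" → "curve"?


Word 1: "cure" (length 4)
Word 2: "curve" (length 5)
One optimal edit sequence (insert/delete/substitute each cost 1):
  1. keep 'c'
  2. keep 'u'
  3. keep 'r'
  4. insert 'v'  (+1)
  5. keep 'e'
Total edit operations: 1
Edit distance = 1


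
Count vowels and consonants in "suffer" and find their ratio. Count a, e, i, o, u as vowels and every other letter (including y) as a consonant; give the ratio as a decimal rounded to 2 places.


Word: "suffer"
Vowels (a,e,i,o,u): 2
Consonants: 4
Ratio = 2/4
= 0.50


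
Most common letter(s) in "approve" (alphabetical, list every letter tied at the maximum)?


Word: "approve"
Letter counts:
  'a': 1
  'e': 1
  'o': 1
  'p': 2
  'r': 1
  'v': 1
Maximum count = 2
Most frequent = 'p' (2 times each)


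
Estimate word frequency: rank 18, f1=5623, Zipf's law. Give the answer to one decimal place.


Zipf's law: f(r) = f(1) / r
f(1) = 5623
f(18) = 5623 / 18
= 312.4 occurrences


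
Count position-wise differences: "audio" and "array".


Comparing character by character (same length = 5):
  Pos 0: 'a' vs 'a' =
  Pos 1: 'u' vs 'r' !=
  Pos 2: 'd' vs 'r' !=
  Pos 3: 'i' vs 'a' !=
  Pos 4: 'o' vs 'y' !=
Hamming distance = 4


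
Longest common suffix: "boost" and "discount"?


Word 1: "boost"
Word 2: "discount"
Comparing from end:
  Pos -1: 't' == 't'
  Pos -2: 's' != 'n' (stop)
LCS = "t" (length 1)


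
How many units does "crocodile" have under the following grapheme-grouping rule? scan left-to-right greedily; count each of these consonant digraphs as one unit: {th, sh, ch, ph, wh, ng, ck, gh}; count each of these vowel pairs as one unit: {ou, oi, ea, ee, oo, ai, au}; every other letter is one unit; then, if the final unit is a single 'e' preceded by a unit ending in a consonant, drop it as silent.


Word: "crocodile" (9 letters)
Left-to-right scan:
  (1) 'c' (letter)
  (2) 'r' (letter)
  (3) 'o' (letter)
  (4) 'c' (letter)
  (5) 'o' (letter)
  (6) 'd' (letter)
  (7) 'i' (letter)
  (8) 'l' (letter)
  (9) 'e' (letter)
Units from scan: 9
Final unit is 'e' after a consonant -> drop as silent (-1)
Sound units = 8 units


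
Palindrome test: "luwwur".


Word: "luwwur"
Reversed: "ruwwul"
Forward == Backward? luwwur != ruwwul
Palindrome = No


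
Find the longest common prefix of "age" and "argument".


Word 1: "age"
Word 2: "argument"
Comparing from start:
  Pos 0: 'a' == 'a'
  Pos 1: 'g' != 'r' (stop)
LCP = "a" (length 1)


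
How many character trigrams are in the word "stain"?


Word: "stain" (length 5)
Number of 3-grams = length - 3 + 1 = 5 - 3 + 1
= 3


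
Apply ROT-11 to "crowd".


Word: "crowd"
Shift: 11
Each letter → (letter + shift) mod 26:
  'c' (2) + 11 = 13 → 'n'
  'r' (17) + 11 = 2 → 'c'
  'o' (14) + 11 = 25 → 'z'
  'w' (22) + 11 = 7 → 'h'
  'd' (3) + 11 = 14 → 'o'
Result = "nczho"


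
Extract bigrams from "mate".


Word: "mate" (length 4)
Number of bigrams = 4 - 2 + 1 = 3
  Position 0: "ma"
  Position 1: "at"
  Position 2: "te"
Bigrams = "ma", "at", "te"


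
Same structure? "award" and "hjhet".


Pattern of "award": [0, 1, 0, 2, 3]
Pattern of "hjhet": [0, 1, 0, 2, 3]
Patterns match
Same pattern = Yes


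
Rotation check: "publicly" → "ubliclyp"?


Word: "publicly", Candidate: "ubliclyp"
Method: check if candidate is substring of word+word
"publiclypublicly" contains "ubliclyp"? Yes
Is rotation = Yes


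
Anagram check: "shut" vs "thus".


Word 1: "shut" → sorted: hstu
Word 2: "thus" → sorted: hstu
Same letters? hstu == hstu
Anagram = Yes


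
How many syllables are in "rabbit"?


Word: "rabbit"
Syllable breakdown: rab / bit
Counting: 2 parts
= 2 syllables


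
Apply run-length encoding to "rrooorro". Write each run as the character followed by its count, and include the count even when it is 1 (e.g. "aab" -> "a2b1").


String: "rrooorro"
Scanning for consecutive runs:
  'r' x 2
  'o' x 3
  'r' x 2
  'o' x 1
RLE = "r2o3r2o1"


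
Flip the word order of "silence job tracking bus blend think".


Original: "silence job tracking bus blend think"
Words (1..n): silence | job | tracking | bus | blend | think
Reversed (n..1): think | blend | bus | tracking | job | silence
Result = "think blend bus tracking job silence"


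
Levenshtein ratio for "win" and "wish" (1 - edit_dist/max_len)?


Word 1: "win" (length 3)
Word 2: "wish" (length 4)
One optimal edit sequence:
  1. keep 'w'
  2. keep 'i'
  3. insert 's'  (+1)
  4. substitute 'n' -> 'h'  (+1)
Edit distance = 2
Max length = max(3, 4) = 4
Similarity = 1 - 2/4
= 0.5000


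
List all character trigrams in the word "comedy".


Word: "comedy" (length 6)
Number of trigrams = 6 - 3 + 1 = 4
  Position 0: "com"
  Position 1: "ome"
  Position 2: "med"
  Position 3: "edy"
Trigrams = "com", "ome", "med", "edy"


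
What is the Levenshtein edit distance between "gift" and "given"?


Word 1: "gift" (length 4)
Word 2: "given" (length 5)
One optimal edit sequence (insert/delete/substitute each cost 1):
  1. keep 'g'
  2. keep 'i'
  3. insert 'v'  (+1)
  4. substitute 'f' -> 'e'  (+1)
  5. substitute 't' -> 'n'  (+1)
Total edit operations: 3
Edit distance = 3


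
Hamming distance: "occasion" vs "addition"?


Comparing character by character (same length = 8):
  Pos 0: 'o' vs 'a' !=
  Pos 1: 'c' vs 'd' !=
  Pos 2: 'c' vs 'd' !=
  Pos 3: 'a' vs 'i' !=
  Pos 4: 's' vs 't' !=
  Pos 5: 'i' vs 'i' =
  Pos 6: 'o' vs 'o' =
  Pos 7: 'n' vs 'n' =
Hamming distance = 5


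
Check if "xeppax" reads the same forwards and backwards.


Word: "xeppax"
Reversed: "xappex"
Forward == Backward? xeppax != xappex
Palindrome = No


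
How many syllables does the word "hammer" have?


Word: "hammer"
Syllable breakdown: ham | mer
Counting: 2 parts
= 2 syllables


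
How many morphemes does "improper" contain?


Word: "improper"
Morphemes: im- | proper
Each morpheme carries meaning
= 2 morphemes


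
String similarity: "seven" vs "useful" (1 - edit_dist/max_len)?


Word 1: "seven" (length 5)
Word 2: "useful" (length 6)
One optimal edit sequence:
  1. insert 'u'  (+1)
  2. keep 's'
  3. keep 'e'
  4. substitute 'v' -> 'f'  (+1)
  5. substitute 'e' -> 'u'  (+1)
  6. substitute 'n' -> 'l'  (+1)
Edit distance = 4
Max length = max(5, 6) = 6
Similarity = 1 - 4/6
= 0.3333


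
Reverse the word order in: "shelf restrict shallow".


Original: "shelf restrict shallow"
Words (1..n): shelf | restrict | shallow
Reversed (n..1): shallow | restrict | shelf
Result = "shallow restrict shelf"


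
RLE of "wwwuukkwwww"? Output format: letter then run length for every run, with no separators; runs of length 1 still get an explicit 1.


String: "wwwuukkwwww"
Scanning for consecutive runs:
  'w' x 3
  'u' x 2
  'k' x 2
  'w' x 4
RLE = "w3u2k2w4"


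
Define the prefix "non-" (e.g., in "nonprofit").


Prefix: non-
Example: nonprofit = non- + profit
Meaning = not


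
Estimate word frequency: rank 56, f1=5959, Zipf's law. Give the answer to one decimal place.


Zipf's law: f(r) = f(1) / r
f(1) = 5959
f(56) = 5959 / 56
= 106.4 occurrences


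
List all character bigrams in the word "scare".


Word: "scare" (length 5)
Number of bigrams = 5 - 2 + 1 = 4
  Position 0: "sc"
  Position 1: "ca"
  Position 2: "ar"
  Position 3: "re"
Bigrams = "sc", "ca", "ar", "re"


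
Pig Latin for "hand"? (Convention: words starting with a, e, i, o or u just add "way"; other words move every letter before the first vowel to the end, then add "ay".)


Word: "hand"
Starts with consonant(s) → move to end, add 'ay'
Consonant cluster: "h"
Pig Latin = "andhay"


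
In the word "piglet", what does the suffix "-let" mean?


Suffix: -let
As in: piglet -> pig + -let
Meaning = small


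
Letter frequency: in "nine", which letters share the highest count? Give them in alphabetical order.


Word: "nine"
Letter counts:
  'e': 1
  'i': 1
  'n': 2
Maximum count = 2
Most frequent = 'n' (2 times each)


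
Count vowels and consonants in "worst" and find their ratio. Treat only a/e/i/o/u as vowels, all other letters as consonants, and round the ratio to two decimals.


Word: "worst"
Vowels (a,e,i,o,u): 1
Consonants: 4
Ratio = 1/4
= 0.25


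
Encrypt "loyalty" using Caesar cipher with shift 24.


Word: "loyalty"
Shift: 24
Each letter → (letter + shift) mod 26:
  'l' (11) + 24 = 9 → 'j'
  'o' (14) + 24 = 12 → 'm'
  'y' (24) + 24 = 22 → 'w'
  'a' (0) + 24 = 24 → 'y'
  'l' (11) + 24 = 9 → 'j'
  't' (19) + 24 = 17 → 'r'
  'y' (24) + 24 = 22 → 'w'
Result = "jmwyjrw"


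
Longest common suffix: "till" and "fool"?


Word 1: "till"
Word 2: "fool"
Comparing from end:
  Pos -1: 'l' == 'l'
  Pos -2: 'l' != 'o' (stop)
LCS = "l" (length 1)


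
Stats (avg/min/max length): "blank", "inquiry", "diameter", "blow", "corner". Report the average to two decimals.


Lengths: "blank"=5, "inquiry"=7, "diameter"=8, "blow"=4, "corner"=6
Sum = 30, Count = 5
Average = 30/5 = 6.00
= avg=6.00, min=4, max=8


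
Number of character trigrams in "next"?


Word: "next" (length 4)
Number of 3-grams = length - 3 + 1 = 4 - 3 + 1
= 2


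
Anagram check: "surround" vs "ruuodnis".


Word 1: "surround" → sorted: dnorrsuu
Word 2: "ruuodnis" → sorted: dinorsuu
Same letters? dnorrsuu != dinorsuu
Anagram = No


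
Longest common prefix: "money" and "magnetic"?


Word 1: "money"
Word 2: "magnetic"
Comparing from start:
  Pos 0: 'm' == 'm'
  Pos 1: 'o' != 'a' (stop)
LCP = "m" (length 1)


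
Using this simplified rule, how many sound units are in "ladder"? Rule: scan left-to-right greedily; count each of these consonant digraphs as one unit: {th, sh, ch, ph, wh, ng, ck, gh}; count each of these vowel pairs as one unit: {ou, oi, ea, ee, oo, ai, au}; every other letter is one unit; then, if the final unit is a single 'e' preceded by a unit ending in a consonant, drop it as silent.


Word: "ladder" (6 letters)
Left-to-right scan:
  (1) 'l' (letter)
  (2) 'a' (letter)
  (3) 'd' (letter)
  (4) 'd' (letter)
  (5) 'e' (letter)
  (6) 'r' (letter)
Units from scan: 6
Sound units = 6 units


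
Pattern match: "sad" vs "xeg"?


Pattern of "sad": [0, 1, 2]
Pattern of "xeg": [0, 1, 2]
Patterns match
Same pattern = Yes


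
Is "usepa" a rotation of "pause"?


Word: "pause", Candidate: "usepa"
Method: check if candidate is substring of word+word
"pausepause" contains "usepa"? Yes
Is rotation = Yes


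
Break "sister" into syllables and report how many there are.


Word: "sister"
Syllable breakdown: sis | ter
Counting: 2 parts
= 2 syllables


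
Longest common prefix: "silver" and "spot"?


Word 1: "silver"
Word 2: "spot"
Comparing from start:
  Pos 0: 's' == 's'
  Pos 1: 'i' != 'p' (stop)
LCP = "s" (length 1)


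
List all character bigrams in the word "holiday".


Word: "holiday" (length 7)
Number of bigrams = 7 - 2 + 1 = 6
  Position 0: "ho"
  Position 1: "ol"
  Position 2: "li"
  Position 3: "id"
  Position 4: "da"
  Position 5: "ay"
Bigrams = "ho", "ol", "li", "id", "da", "ay"


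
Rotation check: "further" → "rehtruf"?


Word: "further", Candidate: "rehtruf"
Method: check if candidate is substring of word+word
"furtherfurther" contains "rehtruf"? No
Is rotation = No


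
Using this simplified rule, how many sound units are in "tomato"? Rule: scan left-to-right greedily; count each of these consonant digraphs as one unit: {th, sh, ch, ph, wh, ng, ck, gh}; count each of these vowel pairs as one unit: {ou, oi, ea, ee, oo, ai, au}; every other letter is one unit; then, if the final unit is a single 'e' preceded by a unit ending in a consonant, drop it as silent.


Word: "tomato" (6 letters)
Left-to-right scan:
  (1) 't' (letter)
  (2) 'o' (letter)
  (3) 'm' (letter)
  (4) 'a' (letter)
  (5) 't' (letter)
  (6) 'o' (letter)
Units from scan: 6
Sound units = 6 units


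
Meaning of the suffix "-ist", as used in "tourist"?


Suffix: -ist
As in: tourist -> tour + -ist
Meaning = one who practices


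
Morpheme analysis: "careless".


Word: "careless"
Morphemes: care / -less
Each morpheme carries meaning
= 2 morphemes


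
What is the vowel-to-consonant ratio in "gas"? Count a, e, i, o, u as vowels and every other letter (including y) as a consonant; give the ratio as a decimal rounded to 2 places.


Word: "gas"
Vowels (a,e,i,o,u): 1
Consonants: 2
Ratio = 1/2
= 0.50


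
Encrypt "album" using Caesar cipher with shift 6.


Word: "album"
Shift: 6
Each letter → (letter + shift) mod 26:
  'a' (0) + 6 = 6 → 'g'
  'l' (11) + 6 = 17 → 'r'
  'b' (1) + 6 = 7 → 'h'
  'u' (20) + 6 = 0 → 'a'
  'm' (12) + 6 = 18 → 's'
Result = "grhas"


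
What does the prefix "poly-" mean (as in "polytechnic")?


Prefix: poly-
Example: polytechnic (poly- + technic)
Meaning = many


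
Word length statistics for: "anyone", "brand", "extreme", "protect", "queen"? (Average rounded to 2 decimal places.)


Lengths: "anyone"=6, "brand"=5, "extreme"=7, "protect"=7, "queen"=5
Sum = 30, Count = 5
Average = 30/5 = 6.00
= avg=6.00, min=5, max=7


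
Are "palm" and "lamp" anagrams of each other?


Word 1: "palm" → sorted: almp
Word 2: "lamp" → sorted: almp
Same letters? almp == almp
Anagram = Yes


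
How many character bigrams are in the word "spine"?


Word: "spine" (length 5)
Number of 2-grams = length - 2 + 1 = 5 - 2 + 1
= 4


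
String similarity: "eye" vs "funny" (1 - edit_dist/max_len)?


Word 1: "eye" (length 3)
Word 2: "funny" (length 5)
One optimal edit sequence:
  1. insert 'f'  (+1)
  2. insert 'u'  (+1)
  3. substitute 'e' -> 'n'  (+1)
  4. substitute 'y' -> 'n'  (+1)
  5. substitute 'e' -> 'y'  (+1)
Edit distance = 5
Max length = max(3, 5) = 5
Similarity = 1 - 5/5
= 0.0000


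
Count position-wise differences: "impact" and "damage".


Comparing character by character (same length = 6):
  Pos 0: 'i' vs 'd' !=
  Pos 1: 'm' vs 'a' !=
  Pos 2: 'p' vs 'm' !=
  Pos 3: 'a' vs 'a' =
  Pos 4: 'c' vs 'g' !=
  Pos 5: 't' vs 'e' !=
Hamming distance = 5


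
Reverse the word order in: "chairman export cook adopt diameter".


Original: "chairman export cook adopt diameter"
Words (1..n): chairman | export | cook | adopt | diameter
Reversed (n..1): diameter | adopt | cook | export | chairman
Result = "diameter adopt cook export chairman"


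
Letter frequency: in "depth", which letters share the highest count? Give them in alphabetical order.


Word: "depth"
Letter counts:
  'd': 1
  'e': 1
  'h': 1
  'p': 1
  't': 1
Maximum count = 1
Most frequent = 'd', 'e', 'h', 'p', 't' (1 time each)


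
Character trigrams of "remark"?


Word: "remark" (length 6)
Number of trigrams = 6 - 3 + 1 = 4
  Position 0: "rem"
  Position 1: "ema"
  Position 2: "mar"
  Position 3: "ark"
Trigrams = "rem", "ema", "mar", "ark"


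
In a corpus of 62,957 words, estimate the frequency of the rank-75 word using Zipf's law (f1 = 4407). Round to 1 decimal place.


Zipf's law: f(r) = f(1) / r
f(1) = 4407
f(75) = 4407 / 75
= 58.8 occurrences


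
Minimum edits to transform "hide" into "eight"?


Word 1: "hide" (length 4)
Word 2: "eight" (length 5)
One optimal edit sequence (insert/delete/substitute each cost 1):
  1. substitute 'h' -> 'e'  (+1)
  2. keep 'i'
  3. insert 'g'  (+1)
  4. substitute 'd' -> 'h'  (+1)
  5. substitute 'e' -> 't'  (+1)
Total edit operations: 4
Edit distance = 4


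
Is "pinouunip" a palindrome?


Word: "pinouunip"
Reversed: "pinuuonip"
Forward == Backward? pinouunip != pinuuonip
Palindrome = No


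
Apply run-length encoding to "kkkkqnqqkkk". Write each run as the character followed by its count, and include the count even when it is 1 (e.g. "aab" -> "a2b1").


String: "kkkkqnqqkkk"
Scanning for consecutive runs:
  'k' x 4
  'q' x 1
  'n' x 1
  'q' x 2
  'k' x 3
RLE = "k4q1n1q2k3"


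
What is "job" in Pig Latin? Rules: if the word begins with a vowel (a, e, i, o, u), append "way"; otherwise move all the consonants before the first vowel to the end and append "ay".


Word: "job"
Starts with consonant(s) → move to end, add 'ay'
Consonant cluster: "j"
Pig Latin = "objay"


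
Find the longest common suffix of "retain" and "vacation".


Word 1: "retain"
Word 2: "vacation"
Comparing from end:
  Pos -1: 'n' == 'n'
  Pos -2: 'i' != 'o' (stop)
LCS = "n" (length 1)


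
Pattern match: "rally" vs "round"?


Pattern of "rally": [0, 1, 2, 2, 3]
Pattern of "round": [0, 1, 2, 3, 4]
Patterns do not match
Same pattern = No


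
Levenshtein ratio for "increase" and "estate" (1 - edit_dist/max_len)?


Word 1: "increase" (length 8)
Word 2: "estate" (length 6)
One optimal edit sequence:
  1. delete 'i'  (+1)
  2. delete 'n'  (+1)
  3. substitute 'c' -> 'e'  (+1)
  4. substitute 'r' -> 's'  (+1)
  5. substitute 'e' -> 't'  (+1)
  6. keep 'a'
  7. substitute 's' -> 't'  (+1)
  8. keep 'e'
Edit distance = 6
Max length = max(8, 6) = 8
Similarity = 1 - 6/8
= 0.2500


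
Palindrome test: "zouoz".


Word: "zouoz"
Reversed: "zouoz"
Forward == Backward? zouoz == zouoz
Palindrome = Yes


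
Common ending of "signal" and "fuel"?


Word 1: "signal"
Word 2: "fuel"
Comparing from end:
  Pos -1: 'l' == 'l'
  Pos -2: 'a' != 'e' (stop)
LCS = "l" (length 1)


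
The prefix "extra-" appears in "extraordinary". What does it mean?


Prefix: extra-
Example: extraordinary = extra- + ordinary
Meaning = beyond


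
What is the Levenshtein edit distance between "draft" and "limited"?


Word 1: "draft" (length 5)
Word 2: "limited" (length 7)
One optimal edit sequence (insert/delete/substitute each cost 1):
  1. substitute 'd' -> 'l'  (+1)
  2. substitute 'r' -> 'i'  (+1)
  3. substitute 'a' -> 'm'  (+1)
  4. substitute 'f' -> 'i'  (+1)
  5. keep 't'
  6. insert 'e'  (+1)
  7. insert 'd'  (+1)
Total edit operations: 6
Edit distance = 6


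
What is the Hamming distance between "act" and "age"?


Comparing character by character (same length = 3):
  Pos 0: 'a' vs 'a' =
  Pos 1: 'c' vs 'g' !=
  Pos 2: 't' vs 'e' !=
Hamming distance = 2


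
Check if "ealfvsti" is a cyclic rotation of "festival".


Word: "festival", Candidate: "ealfvsti"
Method: check if candidate is substring of word+word
"festivalfestival" contains "ealfvsti"? No
Is rotation = No


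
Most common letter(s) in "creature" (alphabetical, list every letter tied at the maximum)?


Word: "creature"
Letter counts:
  'a': 1
  'c': 1
  'e': 2
  'r': 2
  't': 1
  'u': 1
Maximum count = 2
Most frequent = 'e', 'r' (2 times each)


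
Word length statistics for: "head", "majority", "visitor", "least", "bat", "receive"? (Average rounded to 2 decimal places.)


Lengths: "head"=4, "majority"=8, "visitor"=7, "least"=5, "bat"=3, "receive"=7
Sum = 34, Count = 6
Average = 34/6 = 5.67
= avg=5.67, min=3, max=8


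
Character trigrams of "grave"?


Word: "grave" (length 5)
Number of trigrams = 5 - 3 + 1 = 3
  Position 0: "gra"
  Position 1: "rav"
  Position 2: "ave"
Trigrams = "gra", "rav", "ave"


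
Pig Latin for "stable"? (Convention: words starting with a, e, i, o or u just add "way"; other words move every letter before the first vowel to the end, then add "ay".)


Word: "stable"
Starts with consonant(s) → move to end, add 'ay'
Consonant cluster: "st"
Pig Latin = "ablestay"


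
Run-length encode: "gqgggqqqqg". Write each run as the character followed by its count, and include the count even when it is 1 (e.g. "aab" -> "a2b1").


String: "gqgggqqqqg"
Scanning for consecutive runs:
  'g' x 1
  'q' x 1
  'g' x 3
  'q' x 4
  'g' x 1
RLE = "g1q1g3q4g1"


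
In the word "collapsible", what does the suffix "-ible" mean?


Suffix: -ible
Example: collapsible = collapse + -ible, with a spelling change
Meaning = capable of


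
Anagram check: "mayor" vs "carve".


Word 1: "mayor" → sorted: amory
Word 2: "carve" → sorted: acerv
Same letters? amory != acerv
Anagram = No


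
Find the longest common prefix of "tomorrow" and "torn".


Word 1: "tomorrow"
Word 2: "torn"
Comparing from start:
  Pos 0: 't' == 't'
  Pos 1: 'o' == 'o'
  Pos 2: 'm' != 'r' (stop)
LCP = "to" (length 2)
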